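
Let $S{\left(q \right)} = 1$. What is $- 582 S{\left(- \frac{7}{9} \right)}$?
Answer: $-582$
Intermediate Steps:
$- 582 S{\left(- \frac{7}{9} \right)} = \left(-582\right) 1 = -582$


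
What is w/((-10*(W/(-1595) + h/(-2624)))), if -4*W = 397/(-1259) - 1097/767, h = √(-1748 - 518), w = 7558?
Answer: 1688832330197203227159552/2688389843791127829437 - 2352362705862989011809760*I*√2266/2688389843791127829437 ≈ 628.19 - 41653.0*I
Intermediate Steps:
h = I*√2266 (h = √(-2266) = I*√2266 ≈ 47.603*I)
W = 842811/1931306 (W = -(397/(-1259) - 1097/767)/4 = -(397*(-1/1259) - 1097*1/767)/4 = -(-397/1259 - 1097/767)/4 = -¼*(-1685622/965653) = 842811/1931306 ≈ 0.43639)
w/((-10*(W/(-1595) + h/(-2624)))) = 7558/((-10*((842811/1931306)/(-1595) + (I*√2266)/(-2624)))) = 7558/((-10*((842811/1931306)*(-1/1595) + (I*√2266)*(-1/2624)))) = 7558/((-10*(-842811/3080433070 - I*√2266/2624))) = 7558/(842811/308043307 + 5*I*√2266/1312)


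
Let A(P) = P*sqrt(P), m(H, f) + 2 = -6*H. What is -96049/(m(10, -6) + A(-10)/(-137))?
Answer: 55885054111/36074518 + 65793565*I*sqrt(10)/36074518 ≈ 1549.2 + 5.7674*I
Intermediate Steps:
m(H, f) = -2 - 6*H
A(P) = P**(3/2)
-96049/(m(10, -6) + A(-10)/(-137)) = -96049/((-2 - 6*10) + (-10)**(3/2)/(-137)) = -96049/((-2 - 60) - (-10)*I*sqrt(10)/137) = -96049/(-62 + 10*I*sqrt(10)/137)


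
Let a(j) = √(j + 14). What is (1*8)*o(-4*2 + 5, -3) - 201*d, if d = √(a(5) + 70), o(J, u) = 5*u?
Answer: -120 - 201*√(70 + √19) ≈ -1853.3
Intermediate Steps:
a(j) = √(14 + j)
d = √(70 + √19) (d = √(√(14 + 5) + 70) = √(√19 + 70) = √(70 + √19) ≈ 8.6232)
(1*8)*o(-4*2 + 5, -3) - 201*d = (1*8)*(5*(-3)) - 201*√(70 + √19) = 8*(-15) - 201*√(70 + √19) = -120 - 201*√(70 + √19)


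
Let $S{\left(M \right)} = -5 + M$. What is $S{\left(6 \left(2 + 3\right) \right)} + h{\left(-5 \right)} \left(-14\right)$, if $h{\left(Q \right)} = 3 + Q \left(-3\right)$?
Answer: $-227$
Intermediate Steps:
$h{\left(Q \right)} = 3 - 3 Q$
$S{\left(6 \left(2 + 3\right) \right)} + h{\left(-5 \right)} \left(-14\right) = \left(-5 + 6 \left(2 + 3\right)\right) + \left(3 - -15\right) \left(-14\right) = \left(-5 + 6 \cdot 5\right) + \left(3 + 15\right) \left(-14\right) = \left(-5 + 30\right) + 18 \left(-14\right) = 25 - 252 = -227$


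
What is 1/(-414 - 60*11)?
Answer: -1/1074 ≈ -0.00093110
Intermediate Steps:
1/(-414 - 60*11) = 1/(-414 - 660) = 1/(-1074) = -1/1074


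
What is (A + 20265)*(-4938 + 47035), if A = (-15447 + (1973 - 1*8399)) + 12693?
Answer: 466645245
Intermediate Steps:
A = -9180 (A = (-15447 + (1973 - 8399)) + 12693 = (-15447 - 6426) + 12693 = -21873 + 12693 = -9180)
(A + 20265)*(-4938 + 47035) = (-9180 + 20265)*(-4938 + 47035) = 11085*42097 = 466645245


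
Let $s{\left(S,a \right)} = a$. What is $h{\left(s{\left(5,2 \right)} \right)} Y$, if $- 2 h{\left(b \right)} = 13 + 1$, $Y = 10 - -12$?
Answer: $-154$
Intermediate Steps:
$Y = 22$ ($Y = 10 + 12 = 22$)
$h{\left(b \right)} = -7$ ($h{\left(b \right)} = - \frac{13 + 1}{2} = \left(- \frac{1}{2}\right) 14 = -7$)
$h{\left(s{\left(5,2 \right)} \right)} Y = \left(-7\right) 22 = -154$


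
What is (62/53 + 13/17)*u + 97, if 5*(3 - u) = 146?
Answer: 208652/4505 ≈ 46.316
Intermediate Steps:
u = -131/5 (u = 3 - ⅕*146 = 3 - 146/5 = -131/5 ≈ -26.200)
(62/53 + 13/17)*u + 97 = (62/53 + 13/17)*(-131/5) + 97 = (1743/901)*(-131/5) + 97 = -228333/4505 + 97 = 208652/4505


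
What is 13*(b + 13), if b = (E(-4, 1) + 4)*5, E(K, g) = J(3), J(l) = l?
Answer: 624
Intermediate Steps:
E(K, g) = 3
b = 35 (b = (3 + 4)*5 = 7*5 = 35)
13*(b + 13) = 13*(35 + 13) = 13*48 = 624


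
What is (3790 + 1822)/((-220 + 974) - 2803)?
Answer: -5612/2049 ≈ -2.7389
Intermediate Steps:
(3790 + 1822)/((-220 + 974) - 2803) = 5612/(754 - 2803) = 5612/(-2049) = 5612*(-1/2049) = -5612/2049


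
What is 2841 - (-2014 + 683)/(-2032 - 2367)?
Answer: 12496228/4399 ≈ 2840.7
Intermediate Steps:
2841 - (-2014 + 683)/(-2032 - 2367) = 2841 - (-1331)/(-4399) = 2841 - (-1331)*(-1)/4399 = 2841 - 1*1331/4399 = 2841 - 1331/4399 = 12496228/4399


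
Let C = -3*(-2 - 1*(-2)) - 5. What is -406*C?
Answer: 2030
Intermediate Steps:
C = -5 (C = -3*(-2 + 2) - 5 = -3*0 - 5 = 0 - 5 = -5)
-406*C = -406*(-5) = 2030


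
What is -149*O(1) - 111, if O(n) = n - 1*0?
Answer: -260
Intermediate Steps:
O(n) = n (O(n) = n + 0 = n)
-149*O(1) - 111 = -149*1 - 111 = -149 - 111 = -260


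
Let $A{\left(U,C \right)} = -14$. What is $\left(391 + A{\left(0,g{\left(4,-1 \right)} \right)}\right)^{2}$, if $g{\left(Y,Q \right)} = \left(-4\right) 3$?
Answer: $142129$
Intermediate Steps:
$g{\left(Y,Q \right)} = -12$
$\left(391 + A{\left(0,g{\left(4,-1 \right)} \right)}\right)^{2} = \left(391 - 14\right)^{2} = 377^{2} = 142129$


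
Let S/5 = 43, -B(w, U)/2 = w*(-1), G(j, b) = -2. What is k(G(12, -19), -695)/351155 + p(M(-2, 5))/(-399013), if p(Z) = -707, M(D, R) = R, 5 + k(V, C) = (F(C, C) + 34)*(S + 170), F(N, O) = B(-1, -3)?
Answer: 1032422336/28023082003 ≈ 0.036842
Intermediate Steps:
B(w, U) = 2*w (B(w, U) = -2*w*(-1) = -(-2)*w = 2*w)
S = 215 (S = 5*43 = 215)
F(N, O) = -2 (F(N, O) = 2*(-1) = -2)
k(V, C) = 12315 (k(V, C) = -5 + (-2 + 34)*(215 + 170) = -5 + 32*385 = -5 + 12320 = 12315)
k(G(12, -19), -695)/351155 + p(M(-2, 5))/(-399013) = 12315/351155 - 707/(-399013) = 12315*(1/351155) - 707*(-1/399013) = 2463/70231 + 707/399013 = 1032422336/28023082003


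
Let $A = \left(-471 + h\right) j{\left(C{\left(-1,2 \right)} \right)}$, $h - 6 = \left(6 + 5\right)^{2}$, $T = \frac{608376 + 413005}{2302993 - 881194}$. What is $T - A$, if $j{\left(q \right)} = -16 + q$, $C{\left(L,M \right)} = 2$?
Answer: $- \frac{6846362603}{1421799} \approx -4815.3$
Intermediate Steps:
$T = \frac{1021381}{1421799} \approx 0.71837$
$h = 127$ ($h = 6 + \left(6 + 5\right)^{2} = 6 + 11^{2} = 6 + 121 = 127$)
$A = 4816$ ($A = \left(-471 + 127\right) \left(-16 + 2\right) = \left(-344\right) \left(-14\right) = 4816$)
$T - A = \frac{1021381}{1421799} - 4816 = - \frac{6846362603}{1421799}$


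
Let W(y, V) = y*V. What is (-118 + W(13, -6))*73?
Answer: -14308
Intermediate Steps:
W(y, V) = V*y
(-118 + W(13, -6))*73 = (-118 - 6*13)*73 = (-118 - 78)*73 = -196*73 = -14308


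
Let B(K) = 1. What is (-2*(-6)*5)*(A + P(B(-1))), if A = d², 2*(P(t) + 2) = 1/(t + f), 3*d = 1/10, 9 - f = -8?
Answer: -1774/15 ≈ -118.27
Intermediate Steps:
f = 17 (f = 9 - 1*(-8) = 9 + 8 = 17)
d = 1/30 (d = (⅓)/10 = (⅓)*(⅒) = 1/30 ≈ 0.033333)
P(t) = -2 + 1/(2*(17 + t)) (P(t) = -2 + 1/(2*(t + 17)) = -2 + 1/(2*(17 + t)))
A = 1/900 (A = (1/30)² = 1/900 ≈ 0.0011111)
(-2*(-6)*5)*(A + P(B(-1))) = (-2*(-6)*5)*(1/900 + (-67 - 4*1)/(2*(17 + 1))) = (12*5)*(1/900 + (½)*(-67 - 4)/18) = 60*(1/900 + (½)*(1/18)*(-71)) = 60*(1/900 - 71/36) = 60*(-887/450) = -1774/15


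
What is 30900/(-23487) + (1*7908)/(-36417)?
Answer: -145668944/95036231 ≈ -1.5328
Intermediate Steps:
30900/(-23487) + (1*7908)/(-36417) = 30900*(-1/23487) + 7908*(-1/36417) = -10300/7829 - 2636/12139 = -145668944/95036231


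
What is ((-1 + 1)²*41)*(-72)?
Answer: 0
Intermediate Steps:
((-1 + 1)²*41)*(-72) = (0²*41)*(-72) = (0*41)*(-72) = 0*(-72) = 0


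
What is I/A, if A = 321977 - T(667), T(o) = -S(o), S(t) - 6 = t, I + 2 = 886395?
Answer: 886393/322650 ≈ 2.7472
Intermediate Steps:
I = 886393 (I = -2 + 886395 = 886393)
S(t) = 6 + t
T(o) = -6 - o (T(o) = -(6 + o) = -6 - o)
A = 322650 (A = 321977 - (-6 - 1*667) = 321977 - (-6 - 667) = 321977 - 1*(-673) = 321977 + 673 = 322650)
I/A = 886393/322650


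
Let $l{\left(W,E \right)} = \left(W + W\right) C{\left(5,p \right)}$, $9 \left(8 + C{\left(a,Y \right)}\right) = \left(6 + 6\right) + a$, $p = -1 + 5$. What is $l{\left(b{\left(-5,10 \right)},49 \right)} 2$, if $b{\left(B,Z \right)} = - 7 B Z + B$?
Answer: $- \frac{25300}{3} \approx -8433.3$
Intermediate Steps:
$b{\left(B,Z \right)} = B - 7 B Z$ ($b{\left(B,Z \right)} = - 7 B Z + B = B - 7 B Z$)
$p = 4$
$C{\left(a,Y \right)} = - \frac{20}{3} + \frac{a}{9}$ ($C{\left(a,Y \right)} = -8 + \frac{\left(6 + 6\right) + a}{9} = -8 + \frac{12 + a}{9} = -8 + \left(\frac{4}{3} + \frac{a}{9}\right) = - \frac{20}{3} + \frac{a}{9}$)
$l{\left(W,E \right)} = - \frac{110 W}{9}$ ($l{\left(W,E \right)} = \left(W + W\right) \left(- \frac{20}{3} + \frac{1}{9} \cdot 5\right) = 2 W \left(- \frac{20}{3} + \frac{5}{9}\right) = 2 W \left(- \frac{55}{9}\right) = - \frac{110 W}{9}$)
$l{\left(b{\left(-5,10 \right)},49 \right)} 2 = - \frac{110 \left(- 5 \left(1 - 70\right)\right)}{9} \cdot 2 = - \frac{110 \left(\left(-5\right) \left(-69\right)\right)}{9} \cdot 2 = \left(- \frac{110}{9}\right) 345 \cdot 2 = \left(- \frac{12650}{3}\right) 2 = - \frac{25300}{3}$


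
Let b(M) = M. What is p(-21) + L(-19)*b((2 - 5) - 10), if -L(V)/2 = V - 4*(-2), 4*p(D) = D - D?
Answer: -286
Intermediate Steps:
p(D) = 0 (p(D) = (D - D)/4 = (1/4)*0 = 0)
L(V) = -16 - 2*V (L(V) = -2*(V - 4*(-2)) = -2*(V + 8) = -2*(8 + V) = -16 - 2*V)
p(-21) + L(-19)*b((2 - 5) - 10) = 0 + (-16 - 2*(-19))*((2 - 5) - 10) = 0 + (-16 + 38)*(-3 - 10) = 0 + 22*(-13) = 0 - 286 = -286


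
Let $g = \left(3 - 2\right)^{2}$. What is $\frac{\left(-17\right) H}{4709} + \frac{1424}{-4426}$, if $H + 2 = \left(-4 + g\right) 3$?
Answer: $- \frac{172881}{613001} \approx -0.28202$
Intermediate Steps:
$g = 1$ ($g = 1^{2} = 1$)
$H = -11$ ($H = -2 + \left(-4 + 1\right) 3 = -2 - 9 = -11$)
$\frac{\left(-17\right) H}{4709} + \frac{1424}{-4426} = \frac{\left(-17\right) \left(-11\right)}{4709} + \frac{1424}{-4426} = 187 \cdot \frac{1}{4709} + 1424 \left(- \frac{1}{4426}\right) = \frac{11}{277} - \frac{712}{2213} = - \frac{172881}{613001}$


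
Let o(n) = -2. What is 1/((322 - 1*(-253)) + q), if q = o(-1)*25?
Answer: 1/525 ≈ 0.0019048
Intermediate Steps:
q = -50 (q = -2*25 = -50)
1/((322 - 1*(-253)) + q) = 1/((322 - 1*(-253)) - 50) = 1/((322 + 253) - 50) = 1/(575 - 50) = 1/525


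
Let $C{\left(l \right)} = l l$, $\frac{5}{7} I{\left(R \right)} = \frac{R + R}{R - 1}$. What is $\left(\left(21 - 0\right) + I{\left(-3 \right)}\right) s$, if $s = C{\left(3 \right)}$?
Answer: $\frac{2079}{10} \approx 207.9$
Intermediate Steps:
$I{\left(R \right)} = \frac{14 R}{5 \left(-1 + R\right)}$ ($I{\left(R \right)} = \frac{7 \frac{R + R}{R - 1}}{5} = \frac{7 \frac{2 R}{-1 + R}}{5} = \frac{14 R}{5 \left(-1 + R\right)}$)
$C{\left(l \right)} = l^{2}$
$s = 9$ ($s = 3^{2} = 9$)
$\left(\left(21 - 0\right) + I{\left(-3 \right)}\right) s = \left(\left(21 - 0\right) + \frac{14}{5} \left(-3\right) \frac{1}{-1 - 3}\right) 9 = \left(\left(21 + 0\right) + \frac{14}{5} \left(-3\right) \frac{1}{-4}\right) 9 = \left(21 + \frac{14}{5} \left(-3\right) \left(- \frac{1}{4}\right)\right) 9 = \left(21 + \frac{21}{10}\right) 9 = \frac{231}{10} \cdot 9 = \frac{2079}{10}$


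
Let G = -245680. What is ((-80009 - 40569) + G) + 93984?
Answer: -272274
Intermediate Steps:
((-80009 - 40569) + G) + 93984 = ((-80009 - 40569) - 245680) + 93984 = (-120578 - 245680) + 93984 = -366258 + 93984 = -272274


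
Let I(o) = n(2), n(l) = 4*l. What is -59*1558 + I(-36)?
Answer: -91914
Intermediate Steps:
I(o) = 8 (I(o) = 4*2 = 8)
-59*1558 + I(-36) = -59*1558 + 8 = -91922 + 8 = -91914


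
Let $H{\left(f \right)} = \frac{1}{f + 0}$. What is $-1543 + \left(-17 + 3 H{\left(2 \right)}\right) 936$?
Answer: $-16051$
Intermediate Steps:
$H{\left(f \right)} = \frac{1}{f}$
$-1543 + \left(-17 + 3 H{\left(2 \right)}\right) 936 = -1543 + \left(-17 + \frac{3}{2}\right) 936 = -1543 - 14508 = -16051$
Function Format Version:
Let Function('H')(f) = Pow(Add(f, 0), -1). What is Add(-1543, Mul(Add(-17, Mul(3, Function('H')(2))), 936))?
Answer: -16051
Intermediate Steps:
Function('H')(f) = Pow(f, -1)
Add(-1543, Mul(Add(-17, Mul(3, Function('H')(2))), 936)) = Add(-1543, Mul(Add(-17, Mul(3, Pow(2, -1))), 936)) = Add(-1543, Mul(Add(-17, Mul(3, Rational(1, 2))), 936)) = Add(-1543, Mul(Add(-17, Rational(3, 2)), 936)) = Add(-1543, Mul(Rational(-31, 2), 936)) = Add(-1543, -14508) = -16051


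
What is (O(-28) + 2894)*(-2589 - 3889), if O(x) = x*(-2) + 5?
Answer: -19142490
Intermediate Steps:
O(x) = 5 - 2*x (O(x) = -2*x + 5 = 5 - 2*x)
(O(-28) + 2894)*(-2589 - 3889) = ((5 - 2*(-28)) + 2894)*(-2589 - 3889) = ((5 + 56) + 2894)*(-6478) = (61 + 2894)*(-6478) = 2955*(-6478) = -19142490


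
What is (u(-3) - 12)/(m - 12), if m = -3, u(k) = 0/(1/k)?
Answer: ⅘ ≈ 0.80000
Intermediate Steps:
u(k) = 0 (u(k) = 0*k = 0)
(u(-3) - 12)/(m - 12) = (0 - 12)/(-3 - 12) = -12/(-15) = -12*(-1/15) = ⅘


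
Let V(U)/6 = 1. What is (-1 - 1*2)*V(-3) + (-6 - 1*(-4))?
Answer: -20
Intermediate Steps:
V(U) = 6 (V(U) = 6*1 = 6)
(-1 - 1*2)*V(-3) + (-6 - 1*(-4)) = (-1 - 1*2)*6 + (-6 - 1*(-4)) = (-1 - 2)*6 + (-6 + 4) = -3*6 - 2 = -18 - 2 = -20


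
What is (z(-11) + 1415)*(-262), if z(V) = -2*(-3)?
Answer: -372302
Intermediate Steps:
z(V) = 6
(z(-11) + 1415)*(-262) = (6 + 1415)*(-262) = 1421*(-262) = -372302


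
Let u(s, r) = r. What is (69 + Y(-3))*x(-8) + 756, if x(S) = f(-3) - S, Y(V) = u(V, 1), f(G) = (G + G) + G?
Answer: 686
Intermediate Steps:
f(G) = 3*G (f(G) = 2*G + G = 3*G)
Y(V) = 1
x(S) = -9 - S (x(S) = 3*(-3) - S = -9 - S)
(69 + Y(-3))*x(-8) + 756 = (69 + 1)*(-9 - 1*(-8)) + 756 = 70*(-9 + 8) + 756 = 70*(-1) + 756 = -70 + 756 = 686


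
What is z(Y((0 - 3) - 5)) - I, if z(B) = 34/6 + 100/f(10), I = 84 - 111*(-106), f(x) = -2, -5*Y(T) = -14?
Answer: -35683/3 ≈ -11894.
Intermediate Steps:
Y(T) = 14/5 (Y(T) = -1/5*(-14) = 14/5)
I = 11850 (I = 84 + 11766 = 11850)
z(B) = -133/3 (z(B) = 34/6 + 100/(-2) = 34*(1/6) + 100*(-1/2) = 17/3 - 50 = -133/3)
z(Y((0 - 3) - 5)) - I = -133/3 - 1*11850 = -133/3 - 11850 = -35683/3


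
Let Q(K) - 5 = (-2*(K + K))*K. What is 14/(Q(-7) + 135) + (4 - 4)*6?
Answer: -¼ ≈ -0.25000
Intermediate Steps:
Q(K) = 5 - 4*K² (Q(K) = 5 + (-2*(K + K))*K = 5 + (-4*K)*K = 5 - 4*K²)
14/(Q(-7) + 135) + (4 - 4)*6 = 14/((5 - 4*(-7)²) + 135) + (4 - 4)*6 = 14/((5 - 4*49) + 135) + 0*6 = 14/((5 - 196) + 135) + 0 = 14/(-191 + 135) + 0 = 14/(-56) + 0 = -1/56*14 + 0 = -¼ + 0 = -¼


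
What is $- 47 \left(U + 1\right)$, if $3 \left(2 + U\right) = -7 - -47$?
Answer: $- \frac{1739}{3} \approx -579.67$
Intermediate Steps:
$U = \frac{34}{3}$ ($U = -2 + \frac{-7 - -47}{3} = -2 + \frac{-7 + 47}{3} = -2 + \frac{1}{3} \cdot 40 = -2 + \frac{40}{3} = \frac{34}{3} \approx 11.333$)
$- 47 \left(U + 1\right) = - 47 \left(\frac{34}{3} + 1\right) = \left(-47\right) \frac{37}{3} = - \frac{1739}{3}$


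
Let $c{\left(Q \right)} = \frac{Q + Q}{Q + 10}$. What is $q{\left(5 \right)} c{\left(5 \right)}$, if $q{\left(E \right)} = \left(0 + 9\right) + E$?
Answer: $\frac{28}{3} \approx 9.3333$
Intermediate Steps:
$q{\left(E \right)} = 9 + E$
$c{\left(Q \right)} = \frac{2 Q}{10 + Q}$
$q{\left(5 \right)} c{\left(5 \right)} = \left(9 + 5\right) 2 \cdot 5 \frac{1}{10 + 5} = 14 \cdot 2 \cdot 5 \cdot \frac{1}{15} = 14 \cdot \frac{2}{3} = \frac{28}{3}$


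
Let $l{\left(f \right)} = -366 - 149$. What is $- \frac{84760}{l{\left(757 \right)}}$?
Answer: $\frac{16952}{103} \approx 164.58$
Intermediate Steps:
$l{\left(f \right)} = -515$
$- \frac{84760}{l{\left(757 \right)}} = - \frac{84760}{-515} = \left(-84760\right) \left(- \frac{1}{515}\right) = \frac{16952}{103}$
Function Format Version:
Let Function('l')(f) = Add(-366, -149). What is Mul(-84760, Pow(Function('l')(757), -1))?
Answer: Rational(16952, 103) ≈ 164.58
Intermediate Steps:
Function('l')(f) = -515
Mul(-84760, Pow(Function('l')(757), -1)) = Mul(-84760, Pow(-515, -1)) = Mul(-84760, Rational(-1, 515)) = Rational(16952, 103)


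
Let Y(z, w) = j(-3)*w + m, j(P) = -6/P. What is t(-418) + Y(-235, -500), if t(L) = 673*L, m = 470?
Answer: -281844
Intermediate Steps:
Y(z, w) = 470 + 2*w (Y(z, w) = (-6/(-3))*w + 470 = (-6*(-⅓))*w + 470 = 2*w + 470 = 470 + 2*w)
t(-418) + Y(-235, -500) = 673*(-418) + (470 + 2*(-500)) = -281314 + (470 - 1000) = -281314 - 530 = -281844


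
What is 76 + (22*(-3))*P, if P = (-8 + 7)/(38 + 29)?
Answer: 5158/67 ≈ 76.985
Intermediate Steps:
P = -1/67 ≈ -0.014925
76 + (22*(-3))*P = 76 + (22*(-3))*(-1/67) = 76 - 66*(-1/67) = 76 + 66/67 = 5158/67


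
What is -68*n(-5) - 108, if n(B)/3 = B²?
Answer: -5208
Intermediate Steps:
n(B) = 3*B²
-68*n(-5) - 108 = -204*(-5)² - 108 = -204*25 - 108 = -68*75 - 108 = -5100 - 108 = -5208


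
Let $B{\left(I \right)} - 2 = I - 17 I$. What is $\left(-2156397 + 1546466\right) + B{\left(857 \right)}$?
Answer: $-623641$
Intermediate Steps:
$B{\left(I \right)} = 2 - 16 I$ ($B{\left(I \right)} = 2 + \left(I - 17 I\right) = 2 - 16 I$)
$\left(-2156397 + 1546466\right) + B{\left(857 \right)} = \left(-2156397 + 1546466\right) + \left(2 - 13712\right) = -609931 + \left(2 - 13712\right) = -609931 - 13710 = -623641$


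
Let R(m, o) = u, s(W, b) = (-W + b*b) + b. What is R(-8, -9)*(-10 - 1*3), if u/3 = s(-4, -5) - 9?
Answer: -585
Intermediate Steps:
s(W, b) = b + b² - W (s(W, b) = (-W + b²) + b = (b² - W) + b = b + b² - W)
u = 45 (u = 3*((-5 + (-5)² - 1*(-4)) - 9) = 3*((-5 + 25 + 4) - 9) = 3*(24 - 9) = 3*15 = 45)
R(m, o) = 45
R(-8, -9)*(-10 - 1*3) = 45*(-10 - 1*3) = 45*(-10 - 3) = 45*(-13) = -585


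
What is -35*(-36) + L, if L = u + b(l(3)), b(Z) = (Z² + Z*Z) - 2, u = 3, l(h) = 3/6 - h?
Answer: 2547/2 ≈ 1273.5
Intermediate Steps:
l(h) = ½ - h (l(h) = 3*(⅙) - h = ½ - h)
b(Z) = -2 + 2*Z² (b(Z) = (Z² + Z²) - 2 = 2*Z² - 2 = -2 + 2*Z²)
L = 27/2 (L = 3 + (-2 + 2*(½ - 1*3)²) = 3 + (-2 + 2*(½ - 3)²) = 3 + (-2 + 2*(-5/2)²) = 3 + (-2 + 2*(25/4)) = 3 + (-2 + 25/2) = 3 + 21/2 = 27/2 ≈ 13.500)
-35*(-36) + L = -35*(-36) + 27/2 = 1260 + 27/2 = 2547/2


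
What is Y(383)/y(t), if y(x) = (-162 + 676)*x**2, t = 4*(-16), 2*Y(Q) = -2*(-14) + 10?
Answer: 19/2105344 ≈ 9.0246e-6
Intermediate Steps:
Y(Q) = 19 (Y(Q) = (-2*(-14) + 10)/2 = (28 + 10)/2 = (1/2)*38 = 19)
t = -64
y(x) = 514*x**2
Y(383)/y(t) = 19/((514*(-64)**2)) = 19/((514*4096)) = 19/2105344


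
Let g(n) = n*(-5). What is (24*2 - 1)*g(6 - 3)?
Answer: -705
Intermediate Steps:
g(n) = -5*n
(24*2 - 1)*g(6 - 3) = (24*2 - 1)*(-5*(6 - 3)) = (48 - 1)*(-5*3) = 47*(-15) = -705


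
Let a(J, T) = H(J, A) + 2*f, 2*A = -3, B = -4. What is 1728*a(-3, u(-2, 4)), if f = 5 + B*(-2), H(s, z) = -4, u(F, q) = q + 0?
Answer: 38016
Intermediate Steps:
u(F, q) = q
A = -3/2 (A = (½)*(-3) = -3/2 ≈ -1.5000)
f = 13 (f = 5 - 4*(-2) = 5 + 8 = 13)
a(J, T) = 22 (a(J, T) = -4 + 2*13 = -4 + 26 = 22)
1728*a(-3, u(-2, 4)) = 1728*22 = 38016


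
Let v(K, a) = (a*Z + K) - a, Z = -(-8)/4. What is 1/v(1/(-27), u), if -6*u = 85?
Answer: -54/767 ≈ -0.070404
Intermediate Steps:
u = -85/6 (u = -⅙*85 = -85/6 ≈ -14.167)
Z = 2 (Z = -(-8)/4 = -1*(-2) = 2)
v(K, a) = K + a (v(K, a) = (a*2 + K) - a = (2*a + K) - a = (K + 2*a) - a = K + a)
1/v(1/(-27), u) = 1/(1/(-27) - 85/6) = 1/(-1/27 - 85/6) = 1/(-767/54) = -54/767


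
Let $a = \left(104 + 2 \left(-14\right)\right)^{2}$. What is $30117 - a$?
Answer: $24341$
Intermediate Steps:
$a = 5776$ ($a = \left(104 - 28\right)^{2} = 76^{2} = 5776$)
$30117 - a = 30117 - 5776 = 24341$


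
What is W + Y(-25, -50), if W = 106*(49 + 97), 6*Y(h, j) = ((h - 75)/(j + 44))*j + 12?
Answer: 138052/9 ≈ 15339.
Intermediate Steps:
Y(h, j) = 2 + j*(-75 + h)/(6*(44 + j)) (Y(h, j) = (((h - 75)/(j + 44))*j + 12)/6 = (((-75 + h)/(44 + j))*j + 12)/6 = (j*(-75 + h)/(44 + j) + 12)/6 = (12 + j*(-75 + h)/(44 + j))/6 = 2 + j*(-75 + h)/(6*(44 + j)))
W = 15476 (W = 106*146 = 15476)
W + Y(-25, -50) = 15476 + (528 - 63*(-50) - 25*(-50))/(6*(44 - 50)) = 15476 + (⅙)*(528 + 3150 + 1250)/(-6) = 15476 + (⅙)*(-⅙)*4928 = 15476 - 1232/9 = 138052/9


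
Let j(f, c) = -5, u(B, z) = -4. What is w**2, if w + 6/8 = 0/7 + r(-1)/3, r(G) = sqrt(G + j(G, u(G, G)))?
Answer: (9 - 4*I*sqrt(6))**2/144 ≈ -0.10417 - 1.2247*I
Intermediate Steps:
r(G) = sqrt(-5 + G) (r(G) = sqrt(G - 5) = sqrt(-5 + G))
w = -3/4 + I*sqrt(6)/3 (w = -3/4 + (0/7 + sqrt(-5 - 1)/3) = -3/4 + (0*(1/7) + sqrt(-6)*(1/3)) = -3/4 + (0 + (I*sqrt(6))*(1/3)) = -3/4 + (0 + I*sqrt(6)/3) = -3/4 + I*sqrt(6)/3 ≈ -0.75 + 0.8165*I)
w**2 = (-3/4 + I*sqrt(6)/3)**2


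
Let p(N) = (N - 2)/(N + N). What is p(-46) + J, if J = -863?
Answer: -19837/23 ≈ -862.48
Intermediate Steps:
p(N) = (-2 + N)/(2*N) (p(N) = (-2 + N)/((2*N)) = (-2 + N)*(1/(2*N)) = (-2 + N)/(2*N))
p(-46) + J = (½)*(-2 - 46)/(-46) - 863 = (½)*(-1/46)*(-48) - 863 = 12/23 - 863 = -19837/23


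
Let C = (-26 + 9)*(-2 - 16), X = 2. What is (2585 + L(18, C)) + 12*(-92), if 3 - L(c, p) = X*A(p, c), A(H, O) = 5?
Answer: 1474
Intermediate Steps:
C = 306 (C = -17*(-18) = 306)
L(c, p) = -7 (L(c, p) = 3 - 2*5 = 3 - 1*10 = 3 - 10 = -7)
(2585 + L(18, C)) + 12*(-92) = (2585 - 7) + 12*(-92) = 2578 - 1104 = 1474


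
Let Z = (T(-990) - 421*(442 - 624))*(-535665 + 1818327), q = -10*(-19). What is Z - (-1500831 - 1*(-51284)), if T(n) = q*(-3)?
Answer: 97550459971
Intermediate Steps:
q = 190
T(n) = -570 (T(n) = 190*(-3) = -570)
Z = 97549010424 (Z = (-570 - 421*(442 - 624))*(-535665 + 1818327) = (-570 - 421*(-182))*1282662 = (-570 + 76622)*1282662 = 76052*1282662 = 97549010424)
Z - (-1500831 - 1*(-51284)) = 97549010424 - (-1500831 - 1*(-51284)) = 97549010424 - (-1500831 + 51284) = 97549010424 - 1*(-1449547) = 97549010424 + 1449547 = 97550459971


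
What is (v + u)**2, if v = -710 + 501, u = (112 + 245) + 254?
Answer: 161604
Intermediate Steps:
u = 611 (u = 357 + 254 = 611)
v = -209
(v + u)**2 = (-209 + 611)**2 = 402**2 = 161604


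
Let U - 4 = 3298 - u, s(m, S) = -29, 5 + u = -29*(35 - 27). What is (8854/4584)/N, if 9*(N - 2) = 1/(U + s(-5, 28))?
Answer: 23308155/24135142 ≈ 0.96574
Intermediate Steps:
u = -237 (u = -5 - 29*(35 - 27) = -5 - 29*8 = -5 - 232 = -237)
U = 3539 (U = 4 + (3298 - 1*(-237)) = 4 + (3298 + 237) = 4 + 3535 = 3539)
N = 63181/31590 (N = 2 + 1/(9*(3539 - 29)) = 2 + (⅑)/3510 = 2 + (⅑)*(1/3510) = 2 + 1/31590 = 63181/31590 ≈ 2.0000)
(8854/4584)/N = (8854/4584)/(63181/31590) = (8854*(1/4584))*(31590/63181) = (4427/2292)*(31590/63181) = 23308155/24135142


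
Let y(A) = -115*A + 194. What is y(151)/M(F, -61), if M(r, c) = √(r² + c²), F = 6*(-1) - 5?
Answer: -17171*√3842/3842 ≈ -277.02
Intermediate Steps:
y(A) = 194 - 115*A
F = -11 (F = -6 - 5 = -11)
M(r, c) = √(c² + r²)
y(151)/M(F, -61) = (194 - 115*151)/(√((-61)² + (-11)²)) = (194 - 17365)/(√(3721 + 121)) = -17171*√3842/3842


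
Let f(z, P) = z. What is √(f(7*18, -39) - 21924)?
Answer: 3*I*√2422 ≈ 147.64*I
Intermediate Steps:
√(f(7*18, -39) - 21924) = √(7*18 - 21924) = √(126 - 21924) = √(-21798) = 3*I*√2422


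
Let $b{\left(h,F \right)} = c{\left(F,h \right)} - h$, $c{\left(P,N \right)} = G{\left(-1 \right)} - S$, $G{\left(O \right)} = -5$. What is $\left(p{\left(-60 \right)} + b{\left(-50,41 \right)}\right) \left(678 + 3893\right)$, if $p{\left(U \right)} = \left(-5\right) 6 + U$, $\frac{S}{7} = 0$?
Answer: $-205695$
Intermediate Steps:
$S = 0$ ($S = 7 \cdot 0 = 0$)
$p{\left(U \right)} = -30 + U$
$c{\left(P,N \right)} = -5$ ($c{\left(P,N \right)} = -5 - 0 = -5 + 0 = -5$)
$b{\left(h,F \right)} = -5 - h$
$\left(p{\left(-60 \right)} + b{\left(-50,41 \right)}\right) \left(678 + 3893\right) = \left(\left(-30 - 60\right) - -45\right) \left(678 + 3893\right) = \left(-90 + \left(-5 + 50\right)\right) 4571 = \left(-90 + 45\right) 4571 = \left(-45\right) 4571 = -205695$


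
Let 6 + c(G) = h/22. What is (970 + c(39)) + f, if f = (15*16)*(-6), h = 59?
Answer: -10413/22 ≈ -473.32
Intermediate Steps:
f = -1440 (f = 240*(-6) = -1440)
c(G) = -73/22 (c(G) = -6 + 59/22 = -73/22)
(970 + c(39)) + f = (970 - 73/22) - 1440 = 21267/22 - 1440 = -10413/22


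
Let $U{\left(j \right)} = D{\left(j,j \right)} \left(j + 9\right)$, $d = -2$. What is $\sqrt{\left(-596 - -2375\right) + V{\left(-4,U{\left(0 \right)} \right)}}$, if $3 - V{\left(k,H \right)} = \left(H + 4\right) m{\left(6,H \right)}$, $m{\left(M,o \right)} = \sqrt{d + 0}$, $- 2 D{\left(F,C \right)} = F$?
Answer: $\sqrt{1782 - 4 i \sqrt{2}} \approx 42.214 - 0.067 i$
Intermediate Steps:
$D{\left(F,C \right)} = - \frac{F}{2}$
$m{\left(M,o \right)} = i \sqrt{2}$ ($m{\left(M,o \right)} = \sqrt{-2 + 0} = \sqrt{-2} = i \sqrt{2}$)
$U{\left(j \right)} = - \frac{j \left(9 + j\right)}{2}$ ($U{\left(j \right)} = - \frac{j}{2} \left(j + 9\right) = - \frac{j}{2} \left(9 + j\right) = - \frac{j \left(9 + j\right)}{2}$)
$V{\left(k,H \right)} = 3 - i \sqrt{2} \left(4 + H\right)$ ($V{\left(k,H \right)} = 3 - \left(H + 4\right) i \sqrt{2} = 3 - \left(4 + H\right) i \sqrt{2} = 3 - i \sqrt{2} \left(4 + H\right)$)
$\sqrt{\left(-596 - -2375\right) + V{\left(-4,U{\left(0 \right)} \right)}} = \sqrt{\left(-596 - -2375\right) - \left(-3 + 4 i \sqrt{2} + i \left(\left(- \frac{1}{2}\right) 0 \left(9 + 0\right)\right) \sqrt{2}\right)} = \sqrt{\left(-596 + 2375\right) - \left(-3 + 4 i \sqrt{2} + i \left(\left(- \frac{1}{2}\right) 0 \cdot 9\right) \sqrt{2}\right)} = \sqrt{1779 - \left(-3 + 4 i \sqrt{2} + i 0 \sqrt{2}\right)} = \sqrt{1779 + \left(3 - 4 i \sqrt{2} + 0\right)} = \sqrt{1779 + \left(3 - 4 i \sqrt{2}\right)} = \sqrt{1782 - 4 i \sqrt{2}}$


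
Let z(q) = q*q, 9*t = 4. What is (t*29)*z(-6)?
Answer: 464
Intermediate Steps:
t = 4/9 (t = (1/9)*4 = 4/9 ≈ 0.44444)
z(q) = q**2
(t*29)*z(-6) = ((4/9)*29)*(-6)**2 = (116/9)*36 = 464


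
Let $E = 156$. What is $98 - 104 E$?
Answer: $-16126$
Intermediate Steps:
$98 - 104 E = 98 - 16224 = -16126$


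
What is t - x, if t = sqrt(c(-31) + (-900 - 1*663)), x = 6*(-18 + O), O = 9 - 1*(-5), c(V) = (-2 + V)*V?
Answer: 24 + 6*I*sqrt(15) ≈ 24.0 + 23.238*I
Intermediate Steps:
c(V) = V*(-2 + V)
O = 14 (O = 9 + 5 = 14)
x = -24 (x = 6*(-18 + 14) = 6*(-4) = -24)
t = 6*I*sqrt(15) (t = sqrt(-31*(-2 - 31) + (-900 - 1*663)) = sqrt(-31*(-33) + (-900 - 663)) = sqrt(1023 - 1563) = sqrt(-540) = 6*I*sqrt(15) ≈ 23.238*I)
t - x = 6*I*sqrt(15) - 1*(-24) = 6*I*sqrt(15) + 24 = 24 + 6*I*sqrt(15)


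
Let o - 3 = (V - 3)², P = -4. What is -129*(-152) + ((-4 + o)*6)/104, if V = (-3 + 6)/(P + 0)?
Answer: 16314483/832 ≈ 19609.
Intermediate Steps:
V = -¾ (V = (-3 + 6)/(-4 + 0) = 3/(-4) = 3*(-¼) = -¾ ≈ -0.75000)
o = 273/16 (o = 3 + (-¾ - 3)² = 3 + (-15/4)² = 3 + 225/16 = 273/16 ≈ 17.063)
-129*(-152) + ((-4 + o)*6)/104 = -129*(-152) + ((-4 + 273/16)*6)/104 = 19608 + ((209/16)*6)*(1/104) = 19608 + (627/8)*(1/104) = 19608 + 627/832 = 16314483/832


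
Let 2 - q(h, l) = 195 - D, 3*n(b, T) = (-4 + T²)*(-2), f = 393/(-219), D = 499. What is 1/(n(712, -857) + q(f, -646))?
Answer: -1/489324 ≈ -2.0436e-6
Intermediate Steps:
f = -131/73 (f = 393*(-1/219) = -131/73 ≈ -1.7945)
n(b, T) = 8/3 - 2*T²/3 (n(b, T) = ((-4 + T²)*(-2))/3 = (8 - 2*T²)/3 = 8/3 - 2*T²/3)
q(h, l) = 306 (q(h, l) = 2 - (195 - 1*499) = 2 - (195 - 499) = 2 - 1*(-304) = 2 + 304 = 306)
1/(n(712, -857) + q(f, -646)) = 1/((8/3 - ⅔*(-857)²) + 306) = 1/((8/3 - ⅔*734449) + 306) = 1/((8/3 - 1468898/3) + 306) = 1/(-489630 + 306) = 1/(-489324) = -1/489324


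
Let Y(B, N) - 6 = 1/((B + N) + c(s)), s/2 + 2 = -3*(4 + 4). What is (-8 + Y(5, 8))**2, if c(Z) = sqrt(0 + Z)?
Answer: (-417*I + 200*sqrt(13))/(13*(-9*I + 4*sqrt(13))) ≈ 3.7671 + 0.12668*I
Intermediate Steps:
s = -52 (s = -4 + 2*(-3*(4 + 4)) = -4 + 2*(-3*8) = -4 + 2*(-24) = -4 - 48 = -52)
c(Z) = sqrt(Z)
Y(B, N) = 6 + 1/(B + N + 2*I*sqrt(13)) (Y(B, N) = 6 + 1/((B + N) + sqrt(-52)) = 6 + 1/((B + N) + 2*I*sqrt(13)) = 6 + 1/(B + N + 2*I*sqrt(13)))
(-8 + Y(5, 8))**2 = (-8 + (1 + 6*5 + 6*8 + 12*I*sqrt(13))/(5 + 8 + 2*I*sqrt(13)))**2 = (-8 + (1 + 30 + 48 + 12*I*sqrt(13))/(13 + 2*I*sqrt(13)))**2 = (-8 + (79 + 12*I*sqrt(13))/(13 + 2*I*sqrt(13)))**2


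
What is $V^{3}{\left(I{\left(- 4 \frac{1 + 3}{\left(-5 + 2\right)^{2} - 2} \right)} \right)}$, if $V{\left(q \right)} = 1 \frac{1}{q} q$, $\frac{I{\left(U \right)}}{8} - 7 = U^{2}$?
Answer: $1$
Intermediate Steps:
$I{\left(U \right)} = 56 + 8 U^{2}$
$V{\left(q \right)} = 1$ ($V{\left(q \right)} = \frac{q}{q} = 1$)
$V^{3}{\left(I{\left(- 4 \frac{1 + 3}{\left(-5 + 2\right)^{2} - 2} \right)} \right)} = 1^{3} = 1$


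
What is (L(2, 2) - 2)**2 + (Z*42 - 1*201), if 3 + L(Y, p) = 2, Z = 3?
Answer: -66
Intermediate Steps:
L(Y, p) = -1 (L(Y, p) = -3 + 2 = -1)
(L(2, 2) - 2)**2 + (Z*42 - 1*201) = (-1 - 2)**2 + (3*42 - 1*201) = (-3)**2 + (126 - 201) = 9 - 75 = -66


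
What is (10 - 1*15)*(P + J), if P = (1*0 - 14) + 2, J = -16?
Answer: 140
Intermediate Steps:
P = -12 (P = (0 - 14) + 2 = -14 + 2 = -12)
(10 - 1*15)*(P + J) = (10 - 1*15)*(-12 - 16) = (10 - 15)*(-28) = -5*(-28) = 140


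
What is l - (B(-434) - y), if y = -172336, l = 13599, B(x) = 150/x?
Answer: -34445854/217 ≈ -1.5874e+5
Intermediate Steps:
l - (B(-434) - y) = 13599 - (150/(-434) - 1*(-172336)) = 13599 - (150*(-1/434) + 172336) = 13599 - (-75/217 + 172336) = 13599 - 1*37396837/217 = 13599 - 37396837/217 = -34445854/217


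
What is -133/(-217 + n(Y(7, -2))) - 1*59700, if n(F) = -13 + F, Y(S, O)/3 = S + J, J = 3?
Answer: -11939867/200 ≈ -59699.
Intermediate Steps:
Y(S, O) = 9 + 3*S (Y(S, O) = 3*(S + 3) = 3*(3 + S) = 9 + 3*S)
-133/(-217 + n(Y(7, -2))) - 1*59700 = -133/(-217 + (-13 + (9 + 3*7))) - 1*59700 = -133/(-217 + (-13 + (9 + 21))) - 59700 = -133/(-217 + (-13 + 30)) - 59700 = -133/(-217 + 17) - 59700 = -133/(-200) - 59700 = -1/200*(-133) - 59700 = 133/200 - 59700 = -11939867/200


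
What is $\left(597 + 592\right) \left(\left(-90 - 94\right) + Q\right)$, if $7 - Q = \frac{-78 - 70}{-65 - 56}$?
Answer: $- \frac{25640785}{121} \approx -2.1191 \cdot 10^{5}$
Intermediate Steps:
$Q = \frac{699}{121}$ ($Q = 7 - \frac{-78 - 70}{-65 - 56} = 7 - - \frac{148}{-121} = 7 - \left(-148\right) \left(- \frac{1}{121}\right) = 7 - \frac{148}{121} = \frac{699}{121} \approx 5.7769$)
$\left(597 + 592\right) \left(\left(-90 - 94\right) + Q\right) = \left(597 + 592\right) \left(\left(-90 - 94\right) + \frac{699}{121}\right) = 1189 \left(-184 + \frac{699}{121}\right) = 1189 \left(- \frac{21565}{121}\right) = - \frac{25640785}{121}$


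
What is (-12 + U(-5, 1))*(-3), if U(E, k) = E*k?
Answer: 51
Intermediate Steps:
(-12 + U(-5, 1))*(-3) = (-12 - 5*1)*(-3) = (-12 - 5)*(-3) = -17*(-3) = 51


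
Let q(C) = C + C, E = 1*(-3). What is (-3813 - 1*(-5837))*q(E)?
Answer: -12144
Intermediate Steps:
E = -3
q(C) = 2*C
(-3813 - 1*(-5837))*q(E) = (-3813 - 1*(-5837))*(2*(-3)) = (-3813 + 5837)*(-6) = 2024*(-6) = -12144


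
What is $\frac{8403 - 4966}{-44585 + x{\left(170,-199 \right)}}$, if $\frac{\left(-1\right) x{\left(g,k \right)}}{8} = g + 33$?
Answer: $- \frac{3437}{46209} \approx -0.074379$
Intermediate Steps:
$x{\left(g,k \right)} = -264 - 8 g$ ($x{\left(g,k \right)} = - 8 \left(g + 33\right) = - 8 \left(33 + g\right) = -264 - 8 g$)
$\frac{8403 - 4966}{-44585 + x{\left(170,-199 \right)}} = \frac{8403 - 4966}{-44585 - 1624} = \frac{3437}{-44585 - 1624} = \frac{3437}{-46209} = 3437 \left(- \frac{1}{46209}\right) = - \frac{3437}{46209}$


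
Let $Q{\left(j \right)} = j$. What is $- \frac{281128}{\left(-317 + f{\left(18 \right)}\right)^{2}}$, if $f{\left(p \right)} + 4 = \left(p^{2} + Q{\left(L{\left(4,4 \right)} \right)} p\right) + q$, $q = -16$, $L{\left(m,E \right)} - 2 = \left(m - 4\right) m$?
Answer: $- \frac{281128}{529} \approx -531.43$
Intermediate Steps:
$L{\left(m,E \right)} = 2 + m \left(-4 + m\right)$ ($L{\left(m,E \right)} = 2 + \left(m - 4\right) m = 2 + \left(-4 + m\right) m = 2 + m \left(-4 + m\right)$)
$f{\left(p \right)} = -20 + p^{2} + 2 p$ ($f{\left(p \right)} = -4 - \left(16 - p^{2} - \left(2 + 4^{2} - 16\right) p\right) = -4 - \left(16 - p^{2} - \left(2 + 16 - 16\right) p\right) = -4 - \left(16 - p^{2} - 2 p\right) = -4 + \left(-16 + p^{2} + 2 p\right) = -20 + p^{2} + 2 p$)
$- \frac{281128}{\left(-317 + f{\left(18 \right)}\right)^{2}} = - \frac{281128}{\left(-317 + \left(-20 + 18^{2} + 2 \cdot 18\right)\right)^{2}} = - \frac{281128}{\left(-317 + \left(-20 + 324 + 36\right)\right)^{2}} = - \frac{281128}{\left(-317 + 340\right)^{2}} = - \frac{281128}{23^{2}} = - \frac{281128}{529}$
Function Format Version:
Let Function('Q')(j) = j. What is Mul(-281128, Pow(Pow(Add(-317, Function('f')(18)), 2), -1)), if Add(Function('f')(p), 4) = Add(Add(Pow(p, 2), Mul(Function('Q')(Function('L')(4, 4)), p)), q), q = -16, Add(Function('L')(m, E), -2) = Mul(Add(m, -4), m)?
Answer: Rational(-281128, 529) ≈ -531.43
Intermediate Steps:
Function('L')(m, E) = Add(2, Mul(m, Add(-4, m))) (Function('L')(m, E) = Add(2, Mul(Add(m, -4), m)) = Add(2, Mul(Add(-4, m), m)) = Add(2, Mul(m, Add(-4, m))))
Function('f')(p) = Add(-20, Pow(p, 2), Mul(2, p)) (Function('f')(p) = Add(-4, Add(Add(Pow(p, 2), Mul(Add(2, Pow(4, 2), Mul(-4, 4)), p)), -16)) = Add(-4, Add(Add(Pow(p, 2), Mul(Add(2, 16, -16), p)), -16)) = Add(-4, Add(Add(Pow(p, 2), Mul(2, p)), -16)) = Add(-4, Add(-16, Pow(p, 2), Mul(2, p))) = Add(-20, Pow(p, 2), Mul(2, p)))
Mul(-281128, Pow(Pow(Add(-317, Function('f')(18)), 2), -1)) = Mul(-281128, Pow(Pow(Add(-317, Add(-20, Pow(18, 2), Mul(2, 18))), 2), -1)) = Mul(-281128, Pow(Pow(Add(-317, Add(-20, 324, 36)), 2), -1)) = Mul(-281128, Pow(Pow(Add(-317, 340), 2), -1)) = Mul(-281128, Pow(Pow(23, 2), -1)) = Mul(-281128, Pow(529, -1)) = Mul(-281128, Rational(1, 529)) = Rational(-281128, 529)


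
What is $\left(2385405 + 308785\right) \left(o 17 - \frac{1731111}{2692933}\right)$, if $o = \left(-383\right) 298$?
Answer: $- \frac{14077251558864022150}{2692933} \approx -5.2275 \cdot 10^{12}$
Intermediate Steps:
$o = -114134$
$\left(2385405 + 308785\right) \left(o 17 - \frac{1731111}{2692933}\right) = \left(2385405 + 308785\right) \left(\left(-114134\right) 17 - \frac{1731111}{2692933}\right) = 2694190 \left(-1940278 - \frac{1731111}{2692933}\right) = 2694190 \left(- \frac{5225040386485}{2692933}\right) = - \frac{14077251558864022150}{2692933}$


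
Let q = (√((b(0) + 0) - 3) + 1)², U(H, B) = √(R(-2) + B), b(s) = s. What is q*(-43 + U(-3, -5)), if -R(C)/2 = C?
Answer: (1 + I*√3)²*(-43 + I) ≈ 82.536 - 150.96*I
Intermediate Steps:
R(C) = -2*C
U(H, B) = √(4 + B) (U(H, B) = √(-2*(-2) + B) = √(4 + B))
q = (1 + I*√3)² (q = (√((0 + 0) - 3) + 1)² = (√(0 - 3) + 1)² = (√(-3) + 1)² = (I*√3 + 1)² = (1 + I*√3)² ≈ -2.0 + 3.4641*I)
q*(-43 + U(-3, -5)) = (1 + I*√3)²*(-43 + √(4 - 5)) = (1 + I*√3)²*(-43 + √(-1)) = (1 + I*√3)²*(-43 + I)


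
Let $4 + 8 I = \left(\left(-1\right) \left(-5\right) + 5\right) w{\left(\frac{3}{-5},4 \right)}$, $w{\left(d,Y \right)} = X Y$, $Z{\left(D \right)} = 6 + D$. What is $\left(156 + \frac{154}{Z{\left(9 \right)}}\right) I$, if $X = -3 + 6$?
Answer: $\frac{36163}{15} \approx 2410.9$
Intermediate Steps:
$X = 3$
$w{\left(d,Y \right)} = 3 Y$
$I = \frac{29}{2}$ ($I = - \frac{1}{2} + \frac{\left(\left(-1\right) \left(-5\right) + 5\right) 3 \cdot 4}{8} = - \frac{1}{2} + \frac{\left(5 + 5\right) 12}{8} = - \frac{1}{2} + \frac{10 \cdot 12}{8} = - \frac{1}{2} + \frac{1}{8} \cdot 120 = - \frac{1}{2} + 15 = \frac{29}{2} \approx 14.5$)
$\left(156 + \frac{154}{Z{\left(9 \right)}}\right) I = \left(156 + \frac{154}{6 + 9}\right) \frac{29}{2} = \left(156 + \frac{154}{15}\right) \frac{29}{2} = \frac{2494}{15} \cdot \frac{29}{2} = \frac{36163}{15}$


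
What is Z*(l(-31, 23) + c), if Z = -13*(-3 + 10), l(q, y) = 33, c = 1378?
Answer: -128401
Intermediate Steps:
Z = -91 (Z = -13*7 = -91)
Z*(l(-31, 23) + c) = -91*(33 + 1378) = -91*1411 = -128401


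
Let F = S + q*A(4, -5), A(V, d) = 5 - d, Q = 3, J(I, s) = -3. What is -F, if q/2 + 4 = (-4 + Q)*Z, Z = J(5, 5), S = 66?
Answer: -46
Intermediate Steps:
Z = -3
q = -2 (q = -8 + 2*((-4 + 3)*(-3)) = -8 + 2*(-1*(-3)) = -8 + 2*3 = -8 + 6 = -2)
F = 46 (F = 66 - 2*(5 - 1*(-5)) = 66 - 2*(5 + 5) = 66 - 2*10 = 66 - 20 = 46)
-F = -1*46 = -46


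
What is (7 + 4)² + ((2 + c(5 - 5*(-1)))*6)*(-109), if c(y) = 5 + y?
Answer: -10997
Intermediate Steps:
(7 + 4)² + ((2 + c(5 - 5*(-1)))*6)*(-109) = (7 + 4)² + ((2 + (5 + (5 - 5*(-1))))*6)*(-109) = 11² + ((2 + (5 + (5 + 5)))*6)*(-109) = 121 + ((2 + (5 + 10))*6)*(-109) = 121 + ((2 + 15)*6)*(-109) = 121 + (17*6)*(-109) = 121 + 102*(-109) = 121 - 11118 = -10997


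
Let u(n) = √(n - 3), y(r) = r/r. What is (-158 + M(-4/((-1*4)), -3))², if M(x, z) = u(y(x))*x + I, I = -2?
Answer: (160 - I*√2)² ≈ 25598.0 - 452.5*I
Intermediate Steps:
y(r) = 1
u(n) = √(-3 + n)
M(x, z) = -2 + I*x*√2 (M(x, z) = √(-3 + 1)*x - 2 = √(-2)*x - 2 = (I*√2)*x - 2 = I*x*√2 - 2 = -2 + I*x*√2)
(-158 + M(-4/((-1*4)), -3))² = (-158 + (-2 + I*(-4/((-1*4)))*√2))² = (-158 + (-2 + I*(-4/(-4))*√2))² = (-158 + (-2 + I*(-4*(-¼))*√2))² = (-158 + (-2 + I*1*√2))² = (-158 + (-2 + I*√2))² = (-160 + I*√2)²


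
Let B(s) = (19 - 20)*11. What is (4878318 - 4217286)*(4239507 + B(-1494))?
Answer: 2802442519872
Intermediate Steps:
B(s) = -11 (B(s) = -1*11 = -11)
(4878318 - 4217286)*(4239507 + B(-1494)) = (4878318 - 4217286)*(4239507 - 11) = 661032*4239496 = 2802442519872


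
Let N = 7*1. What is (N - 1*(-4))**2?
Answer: 121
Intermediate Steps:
N = 7
(N - 1*(-4))**2 = (7 - 1*(-4))**2 = (7 + 4)**2 = 11**2 = 121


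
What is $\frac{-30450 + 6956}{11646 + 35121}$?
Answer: $- \frac{1382}{2751} \approx -0.50236$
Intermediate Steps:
$\frac{-30450 + 6956}{11646 + 35121} = - \frac{23494}{46767} = \left(-23494\right) \frac{1}{46767} = - \frac{1382}{2751}$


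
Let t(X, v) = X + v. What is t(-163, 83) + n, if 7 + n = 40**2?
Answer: 1513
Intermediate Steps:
n = 1593 (n = -7 + 40**2 = -7 + 1600 = 1593)
t(-163, 83) + n = (-163 + 83) + 1593 = -80 + 1593 = 1513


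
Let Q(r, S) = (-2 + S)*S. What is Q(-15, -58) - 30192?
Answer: -26712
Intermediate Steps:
Q(r, S) = S*(-2 + S)
Q(-15, -58) - 30192 = -58*(-2 - 58) - 30192 = -58*(-60) - 30192 = 3480 - 30192 = -26712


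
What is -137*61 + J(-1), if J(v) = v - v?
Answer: -8357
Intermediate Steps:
J(v) = 0
-137*61 + J(-1) = -137*61 + 0 = -8357 + 0 = -8357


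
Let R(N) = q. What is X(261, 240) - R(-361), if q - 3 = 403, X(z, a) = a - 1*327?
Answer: -493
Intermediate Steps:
X(z, a) = -327 + a (X(z, a) = a - 327 = -327 + a)
q = 406 (q = 3 + 403 = 406)
R(N) = 406
X(261, 240) - R(-361) = (-327 + 240) - 1*406 = -87 - 406 = -493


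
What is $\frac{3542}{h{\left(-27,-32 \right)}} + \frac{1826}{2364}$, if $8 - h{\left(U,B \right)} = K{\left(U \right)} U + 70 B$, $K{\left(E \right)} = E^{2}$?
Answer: $\frac{3458521}{3703206} \approx 0.93393$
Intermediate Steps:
$h{\left(U,B \right)} = 8 - U^{3} - 70 B$ ($h{\left(U,B \right)} = 8 - \left(U^{2} U + 70 B\right) = 8 - \left(U^{3} + 70 B\right) = 8 - U^{3} - 70 B$)
$\frac{3542}{h{\left(-27,-32 \right)}} + \frac{1826}{2364} = \frac{3542}{8 - \left(-27\right)^{3} - -2240} + \frac{1826}{2364} = \frac{3542}{8 - -19683 + 2240} + 1826 \cdot \frac{1}{2364} = \frac{3542}{8 + 19683 + 2240} + \frac{913}{1182} = \frac{3542}{21931} + \frac{913}{1182} = 3542 \cdot \frac{1}{21931} + \frac{913}{1182} = \frac{506}{3133} + \frac{913}{1182} = \frac{3458521}{3703206}$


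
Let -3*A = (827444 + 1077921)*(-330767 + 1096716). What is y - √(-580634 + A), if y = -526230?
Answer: -526230 - I*√4378242474861/3 ≈ -5.2623e+5 - 6.9748e+5*I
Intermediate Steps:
A = -1459412416385/3 (A = -(827444 + 1077921)*(-330767 + 1096716)/3 = -1905365*765949/3 = -⅓*1459412416385 = -1459412416385/3 ≈ -4.8647e+11)
y - √(-580634 + A) = -526230 - √(-580634 - 1459412416385/3) = -526230 - √(-1459414158287/3) = -526230 - I*√4378242474861/3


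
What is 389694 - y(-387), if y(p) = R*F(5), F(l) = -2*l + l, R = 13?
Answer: 389759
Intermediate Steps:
F(l) = -l
y(p) = -65 (y(p) = 13*(-1*5) = 13*(-5) = -65)
389694 - y(-387) = 389694 - 1*(-65) = 389694 + 65 = 389759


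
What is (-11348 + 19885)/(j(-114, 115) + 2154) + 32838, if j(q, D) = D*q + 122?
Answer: 355758355/10834 ≈ 32837.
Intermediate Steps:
j(q, D) = 122 + D*q
(-11348 + 19885)/(j(-114, 115) + 2154) + 32838 = (-11348 + 19885)/((122 + 115*(-114)) + 2154) + 32838 = 8537/((122 - 13110) + 2154) + 32838 = 8537/(-12988 + 2154) + 32838 = 8537/(-10834) + 32838 = 8537*(-1/10834) + 32838 = -8537/10834 + 32838 = 355758355/10834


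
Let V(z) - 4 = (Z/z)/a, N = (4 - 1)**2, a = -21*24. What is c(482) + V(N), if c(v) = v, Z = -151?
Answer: 2204647/4536 ≈ 486.03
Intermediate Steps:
a = -504
N = 9 (N = 3**2 = 9)
V(z) = 4 + 151/(504*z) (V(z) = 4 - 151/z/(-504) = 4 - 151/z*(-1/504) = 4 + 151/(504*z))
c(482) + V(N) = 482 + (4 + (151/504)/9) = 482 + (4 + (151/504)*(1/9)) = 482 + (4 + 151/4536) = 482 + 18295/4536 = 2204647/4536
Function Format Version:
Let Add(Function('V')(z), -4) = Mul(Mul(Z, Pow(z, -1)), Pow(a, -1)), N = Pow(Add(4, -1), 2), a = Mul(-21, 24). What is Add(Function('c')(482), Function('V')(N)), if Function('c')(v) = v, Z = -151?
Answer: Rational(2204647, 4536) ≈ 486.03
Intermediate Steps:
a = -504
N = 9 (N = Pow(3, 2) = 9)
Function('V')(z) = Add(4, Mul(Rational(151, 504), Pow(z, -1))) (Function('V')(z) = Add(4, Mul(Mul(-151, Pow(z, -1)), Pow(-504, -1))) = Add(4, Mul(Mul(-151, Pow(z, -1)), Rational(-1, 504))) = Add(4, Mul(Rational(151, 504), Pow(z, -1))))
Add(Function('c')(482), Function('V')(N)) = Add(482, Add(4, Mul(Rational(151, 504), Pow(9, -1)))) = Add(482, Add(4, Mul(Rational(151, 504), Rational(1, 9)))) = Add(482, Add(4, Rational(151, 4536))) = Add(482, Rational(18295, 4536)) = Rational(2204647, 4536)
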